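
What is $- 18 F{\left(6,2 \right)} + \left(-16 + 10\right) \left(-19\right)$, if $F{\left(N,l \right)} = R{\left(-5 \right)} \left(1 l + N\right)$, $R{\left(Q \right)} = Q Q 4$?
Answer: $-14286$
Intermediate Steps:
$R{\left(Q \right)} = 4 Q^{2}$ ($R{\left(Q \right)} = Q^{2} \cdot 4 = 4 Q^{2}$)
$F{\left(N,l \right)} = 100 N + 100 l$ ($F{\left(N,l \right)} = 4 \left(-5\right)^{2} \left(1 l + N\right) = 4 \cdot 25 \left(l + N\right) = 100 \left(N + l\right) = 100 N + 100 l$)
$- 18 F{\left(6,2 \right)} + \left(-16 + 10\right) \left(-19\right) = - 18 \left(100 \cdot 6 + 100 \cdot 2\right) + \left(-16 + 10\right) \left(-19\right) = - 18 \left(600 + 200\right) - -114 = \left(-18\right) 800 + 114 = -14400 + 114 = -14286$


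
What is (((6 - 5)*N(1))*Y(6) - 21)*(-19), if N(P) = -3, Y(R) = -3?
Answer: 228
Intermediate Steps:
(((6 - 5)*N(1))*Y(6) - 21)*(-19) = (((6 - 5)*(-3))*(-3) - 21)*(-19) = ((1*(-3))*(-3) - 21)*(-19) = (-3*(-3) - 21)*(-19) = (9 - 21)*(-19) = -12*(-19) = 228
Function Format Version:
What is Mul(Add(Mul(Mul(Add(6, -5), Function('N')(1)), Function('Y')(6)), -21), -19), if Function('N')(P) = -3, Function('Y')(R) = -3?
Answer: 228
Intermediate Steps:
Mul(Add(Mul(Mul(Add(6, -5), Function('N')(1)), Function('Y')(6)), -21), -19) = Mul(Add(Mul(Mul(Add(6, -5), -3), -3), -21), -19) = Mul(Add(Mul(Mul(1, -3), -3), -21), -19) = Mul(Add(Mul(-3, -3), -21), -19) = Mul(Add(9, -21), -19) = Mul(-12, -19) = 228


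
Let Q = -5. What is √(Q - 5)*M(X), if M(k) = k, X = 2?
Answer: 2*I*√10 ≈ 6.3246*I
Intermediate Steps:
√(Q - 5)*M(X) = √(-5 - 5)*2 = √(-10)*2 = (I*√10)*2 = 2*I*√10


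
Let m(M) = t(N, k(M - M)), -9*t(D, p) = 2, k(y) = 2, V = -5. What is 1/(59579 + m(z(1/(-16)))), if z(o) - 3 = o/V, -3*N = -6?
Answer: 9/536209 ≈ 1.6784e-5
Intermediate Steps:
N = 2 (N = -1/3*(-6) = 2)
z(o) = 3 - o/5 (z(o) = 3 + o/(-5) = 3 + o*(-1/5) = 3 - o/5)
t(D, p) = -2/9 (t(D, p) = -1/9*2 = -2/9)
m(M) = -2/9
1/(59579 + m(z(1/(-16)))) = 1/(59579 - 2/9) = 1/(536209/9) = 9/536209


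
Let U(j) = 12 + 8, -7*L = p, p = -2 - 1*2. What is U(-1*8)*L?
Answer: 80/7 ≈ 11.429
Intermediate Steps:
p = -4 (p = -2 - 2 = -4)
L = 4/7 (L = -⅐*(-4) = 4/7 ≈ 0.57143)
U(j) = 20
U(-1*8)*L = 20*(4/7) = 80/7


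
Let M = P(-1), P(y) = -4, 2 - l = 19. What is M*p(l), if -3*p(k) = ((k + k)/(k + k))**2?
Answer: 4/3 ≈ 1.3333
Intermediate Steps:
l = -17 (l = 2 - 1*19 = 2 - 19 = -17)
M = -4
p(k) = -1/3 (p(k) = -((k + k)/(k + k))**2/3 = -((2*k)/((2*k)))**2/3 = -((2*k)*(1/(2*k)))**2/3 = -1/3*1**2 = -1/3*1 = -1/3)
M*p(l) = -4*(-1/3) = 4/3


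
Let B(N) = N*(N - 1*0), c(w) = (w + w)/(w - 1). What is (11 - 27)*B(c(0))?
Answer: 0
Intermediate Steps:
c(w) = 2*w/(-1 + w) (c(w) = (2*w)/(-1 + w) = 2*w/(-1 + w))
B(N) = N² (B(N) = N*(N + 0) = N*N = N²)
(11 - 27)*B(c(0)) = (11 - 27)*(2*0/(-1 + 0))² = -16*(2*0/(-1))² = -16*(2*0*(-1))² = -16*0² = -16*0 = 0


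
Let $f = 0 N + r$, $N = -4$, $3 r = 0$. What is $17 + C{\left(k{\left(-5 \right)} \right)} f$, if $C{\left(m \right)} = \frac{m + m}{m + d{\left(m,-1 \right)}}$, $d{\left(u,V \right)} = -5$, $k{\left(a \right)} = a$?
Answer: $17$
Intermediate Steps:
$r = 0$ ($r = \frac{1}{3} \cdot 0 = 0$)
$C{\left(m \right)} = \frac{2 m}{-5 + m}$ ($C{\left(m \right)} = \frac{m + m}{m - 5} = \frac{2 m}{-5 + m}$)
$f = 0$ ($f = 0 \left(-4\right) + 0 = 0 + 0 = 0$)
$17 + C{\left(k{\left(-5 \right)} \right)} f = 17 + 2 \left(-5\right) \frac{1}{-5 - 5} \cdot 0 = 17 + 2 \left(-5\right) \frac{1}{-10} \cdot 0 = 17 + 2 \left(-5\right) \left(- \frac{1}{10}\right) 0 = 17 + 1 \cdot 0 = 17 + 0 = 17$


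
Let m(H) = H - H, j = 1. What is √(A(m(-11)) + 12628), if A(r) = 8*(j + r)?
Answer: 18*√39 ≈ 112.41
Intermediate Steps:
m(H) = 0
A(r) = 8 + 8*r (A(r) = 8*(1 + r) = 8 + 8*r)
√(A(m(-11)) + 12628) = √((8 + 8*0) + 12628) = √((8 + 0) + 12628) = √(8 + 12628) = √12636 = 18*√39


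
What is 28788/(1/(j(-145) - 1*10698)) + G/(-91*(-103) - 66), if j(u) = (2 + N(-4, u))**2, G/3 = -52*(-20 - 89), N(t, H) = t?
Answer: -2865242504700/9307 ≈ -3.0786e+8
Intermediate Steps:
G = 17004 (G = 3*(-52*(-20 - 89)) = 3*(-52*(-109)) = 3*5668 = 17004)
j(u) = 4 (j(u) = (2 - 4)**2 = (-2)**2 = 4)
28788/(1/(j(-145) - 1*10698)) + G/(-91*(-103) - 66) = 28788/(1/(4 - 1*10698)) + 17004/(-91*(-103) - 66) = 28788/(1/(4 - 10698)) + 17004/(9373 - 66) = 28788/(1/(-10694)) + 17004/9307 = 28788/(-1/10694) + 17004*(1/9307) = 28788*(-10694) + 17004/9307 = -307858872 + 17004/9307 = -2865242504700/9307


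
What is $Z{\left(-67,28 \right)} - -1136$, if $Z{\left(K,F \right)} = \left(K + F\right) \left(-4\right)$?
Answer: $1292$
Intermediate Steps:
$Z{\left(K,F \right)} = - 4 F - 4 K$ ($Z{\left(K,F \right)} = \left(F + K\right) \left(-4\right) = - 4 F - 4 K$)
$Z{\left(-67,28 \right)} - -1136 = \left(\left(-4\right) 28 - -268\right) - -1136 = \left(-112 + 268\right) + 1136 = 156 + 1136 = 1292$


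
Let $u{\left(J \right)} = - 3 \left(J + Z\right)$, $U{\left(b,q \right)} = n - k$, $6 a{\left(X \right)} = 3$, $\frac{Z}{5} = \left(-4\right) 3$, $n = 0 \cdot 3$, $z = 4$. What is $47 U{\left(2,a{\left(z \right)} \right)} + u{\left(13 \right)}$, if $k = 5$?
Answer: $-94$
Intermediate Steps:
$n = 0$
$Z = -60$ ($Z = 5 \left(\left(-4\right) 3\right) = 5 \left(-12\right) = -60$)
$a{\left(X \right)} = \frac{1}{2}$ ($a{\left(X \right)} = \frac{1}{6} \cdot 3 = \frac{1}{2}$)
$U{\left(b,q \right)} = -5$ ($U{\left(b,q \right)} = 0 - 5 = -5$)
$u{\left(J \right)} = 180 - 3 J$ ($u{\left(J \right)} = - 3 \left(J - 60\right) = - 3 \left(-60 + J\right) = 180 - 3 J$)
$47 U{\left(2,a{\left(z \right)} \right)} + u{\left(13 \right)} = 47 \left(-5\right) + \left(180 - 39\right) = -235 + \left(180 - 39\right) = -235 + 141 = -94$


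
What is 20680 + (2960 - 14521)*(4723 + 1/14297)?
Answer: -780357764692/14297 ≈ -5.4582e+7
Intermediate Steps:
20680 + (2960 - 14521)*(4723 + 1/14297) = 20680 - 11561*(4723 + 1/14297) = 20680 - 11561*67524732/14297 = 20680 - 780653426652/14297 = -780357764692/14297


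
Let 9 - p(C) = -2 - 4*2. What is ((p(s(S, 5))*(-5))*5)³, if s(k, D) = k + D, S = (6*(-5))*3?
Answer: -107171875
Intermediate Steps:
S = -90 (S = -30*3 = -90)
s(k, D) = D + k
p(C) = 19 (p(C) = 9 - (-2 - 4*2) = 9 - (-2 - 8) = 9 - 1*(-10) = 9 + 10 = 19)
((p(s(S, 5))*(-5))*5)³ = ((19*(-5))*5)³ = (-95*5)³ = (-475)³ = -107171875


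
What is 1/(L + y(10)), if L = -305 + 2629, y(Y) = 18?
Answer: 1/2342 ≈ 0.00042699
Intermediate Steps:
L = 2324
1/(L + y(10)) = 1/(2324 + 18) = 1/2342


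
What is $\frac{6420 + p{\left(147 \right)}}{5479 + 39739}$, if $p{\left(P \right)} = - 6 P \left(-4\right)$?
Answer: $\frac{4974}{22609} \approx 0.22$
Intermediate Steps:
$p{\left(P \right)} = 24 P$
$\frac{6420 + p{\left(147 \right)}}{5479 + 39739} = \frac{6420 + 24 \cdot 147}{5479 + 39739} = \frac{6420 + 3528}{45218} = 9948 \cdot \frac{1}{45218} = \frac{4974}{22609}$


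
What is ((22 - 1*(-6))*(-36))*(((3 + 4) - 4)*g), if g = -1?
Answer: 3024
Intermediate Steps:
((22 - 1*(-6))*(-36))*(((3 + 4) - 4)*g) = ((22 - 1*(-6))*(-36))*(((3 + 4) - 4)*(-1)) = ((22 + 6)*(-36))*((7 - 4)*(-1)) = (28*(-36))*(3*(-1)) = -1008*(-3) = 3024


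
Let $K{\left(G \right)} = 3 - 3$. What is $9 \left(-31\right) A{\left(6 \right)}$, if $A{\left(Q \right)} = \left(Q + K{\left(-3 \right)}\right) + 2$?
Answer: $-2232$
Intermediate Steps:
$K{\left(G \right)} = 0$ ($K{\left(G \right)} = 3 - 3 = 0$)
$A{\left(Q \right)} = 2 + Q$ ($A{\left(Q \right)} = \left(Q + 0\right) + 2 = Q + 2 = 2 + Q$)
$9 \left(-31\right) A{\left(6 \right)} = 9 \left(-31\right) \left(2 + 6\right) = \left(-279\right) 8 = -2232$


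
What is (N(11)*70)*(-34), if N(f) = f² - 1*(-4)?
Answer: -297500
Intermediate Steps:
N(f) = 4 + f² (N(f) = f² + 4 = 4 + f²)
(N(11)*70)*(-34) = ((4 + 11²)*70)*(-34) = ((4 + 121)*70)*(-34) = (125*70)*(-34) = 8750*(-34) = -297500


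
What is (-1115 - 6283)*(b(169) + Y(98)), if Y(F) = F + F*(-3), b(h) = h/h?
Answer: 1442610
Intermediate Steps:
b(h) = 1
Y(F) = -2*F (Y(F) = F - 3*F = -2*F)
(-1115 - 6283)*(b(169) + Y(98)) = (-1115 - 6283)*(1 - 2*98) = -7398*(1 - 196) = -7398*(-195) = 1442610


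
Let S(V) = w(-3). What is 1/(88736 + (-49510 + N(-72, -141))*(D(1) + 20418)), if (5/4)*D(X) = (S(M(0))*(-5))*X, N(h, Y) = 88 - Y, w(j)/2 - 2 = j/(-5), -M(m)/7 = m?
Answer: -5/5025528386 ≈ -9.9492e-10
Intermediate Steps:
M(m) = -7*m
w(j) = 4 - 2*j/5 (w(j) = 4 + 2*(j/(-5)) = 4 + 2*(j*(-⅕)) = 4 + 2*(-j/5) = 4 - 2*j/5)
S(V) = 26/5 (S(V) = 4 - ⅖*(-3) = 4 + 6/5 = 26/5)
D(X) = -104*X/5 (D(X) = 4*(((26/5)*(-5))*X)/5 = 4*(-26*X)/5 = -104*X/5)
1/(88736 + (-49510 + N(-72, -141))*(D(1) + 20418)) = 1/(88736 + (-49510 + (88 - 1*(-141)))*(-104/5*1 + 20418)) = 1/(88736 + (-49510 + (88 + 141))*(-104/5 + 20418)) = 1/(88736 + (-49510 + 229)*(101986/5)) = 1/(88736 - 49281*101986/5) = 1/(88736 - 5025972066/5) = 1/(-5025528386/5) = -5/5025528386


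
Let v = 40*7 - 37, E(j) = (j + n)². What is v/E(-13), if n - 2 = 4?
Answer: 243/49 ≈ 4.9592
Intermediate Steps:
n = 6 (n = 2 + 4 = 6)
E(j) = (6 + j)² (E(j) = (j + 6)² = (6 + j)²)
v = 243 (v = 280 - 37 = 243)
v/E(-13) = 243/((6 - 13)²) = 243/((-7)²) = 243/49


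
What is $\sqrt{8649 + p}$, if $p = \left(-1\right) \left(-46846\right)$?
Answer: $\sqrt{55495} \approx 235.57$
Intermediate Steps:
$p = 46846$
$\sqrt{8649 + p} = \sqrt{8649 + 46846} = \sqrt{55495}$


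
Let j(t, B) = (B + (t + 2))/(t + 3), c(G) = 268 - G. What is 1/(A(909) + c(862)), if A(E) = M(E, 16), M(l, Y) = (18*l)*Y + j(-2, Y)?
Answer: 1/261214 ≈ 3.8283e-6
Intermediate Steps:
j(t, B) = (2 + B + t)/(3 + t) (j(t, B) = (B + (2 + t))/(3 + t) = (2 + B + t)/(3 + t))
M(l, Y) = Y + 18*Y*l (M(l, Y) = (18*l)*Y + (2 + Y - 2)/(3 - 2) = 18*Y*l + Y/1 = 18*Y*l + 1*Y = 18*Y*l + Y = Y + 18*Y*l)
A(E) = 16 + 288*E (A(E) = 16*(1 + 18*E) = 16 + 288*E)
1/(A(909) + c(862)) = 1/((16 + 288*909) + (268 - 1*862)) = 1/((16 + 261792) + (268 - 862)) = 1/(261808 - 594) = 1/261214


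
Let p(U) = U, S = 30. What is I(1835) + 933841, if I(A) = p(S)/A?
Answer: 342719653/367 ≈ 9.3384e+5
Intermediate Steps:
I(A) = 30/A
I(1835) + 933841 = 30/1835 + 933841 = 30*(1/1835) + 933841 = 6/367 + 933841 = 342719653/367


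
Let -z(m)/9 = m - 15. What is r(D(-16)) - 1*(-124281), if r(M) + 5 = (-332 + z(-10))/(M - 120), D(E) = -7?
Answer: 15783159/127 ≈ 1.2428e+5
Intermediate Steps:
z(m) = 135 - 9*m (z(m) = -9*(m - 15) = -9*(-15 + m) = 135 - 9*m)
r(M) = -5 - 107/(-120 + M) (r(M) = -5 + (-332 + (135 - 9*(-10)))/(M - 120) = -5 + (-332 + (135 + 90))/(-120 + M) = -5 + (-332 + 225)/(-120 + M) = -5 - 107/(-120 + M))
r(D(-16)) - 1*(-124281) = (493 - 5*(-7))/(-120 - 7) - 1*(-124281) = (493 + 35)/(-127) + 124281 = -1/127*528 + 124281 = -528/127 + 124281 = 15783159/127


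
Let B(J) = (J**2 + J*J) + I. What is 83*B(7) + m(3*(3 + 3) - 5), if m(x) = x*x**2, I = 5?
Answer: 10746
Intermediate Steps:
B(J) = 5 + 2*J**2 (B(J) = (J**2 + J*J) + 5 = (J**2 + J**2) + 5 = 2*J**2 + 5 = 5 + 2*J**2)
m(x) = x**3
83*B(7) + m(3*(3 + 3) - 5) = 83*(5 + 2*7**2) + (3*(3 + 3) - 5)**3 = 83*(5 + 2*49) + (3*6 - 5)**3 = 83*(5 + 98) + (18 - 5)**3 = 83*103 + 13**3 = 8549 + 2197 = 10746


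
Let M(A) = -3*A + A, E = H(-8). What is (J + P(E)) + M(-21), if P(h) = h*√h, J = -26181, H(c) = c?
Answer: -26139 - 16*I*√2 ≈ -26139.0 - 22.627*I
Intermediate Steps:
E = -8
P(h) = h^(3/2)
M(A) = -2*A
(J + P(E)) + M(-21) = (-26181 + (-8)^(3/2)) - 2*(-21) = (-26181 - 16*I*√2) + 42 = -26139 - 16*I*√2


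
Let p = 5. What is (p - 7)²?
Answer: 4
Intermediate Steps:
(p - 7)² = (5 - 7)² = (-2)² = 4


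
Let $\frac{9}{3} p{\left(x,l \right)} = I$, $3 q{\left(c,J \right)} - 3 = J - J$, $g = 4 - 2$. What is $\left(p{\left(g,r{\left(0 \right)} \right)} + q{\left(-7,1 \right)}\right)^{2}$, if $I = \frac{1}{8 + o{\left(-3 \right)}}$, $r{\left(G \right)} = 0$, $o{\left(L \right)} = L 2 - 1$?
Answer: $\frac{16}{9} \approx 1.7778$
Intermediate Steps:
$o{\left(L \right)} = -1 + 2 L$ ($o{\left(L \right)} = 2 L - 1 = -1 + 2 L$)
$g = 2$
$q{\left(c,J \right)} = 1$ ($q{\left(c,J \right)} = 1 + \frac{J - J}{3} = 1 + \frac{1}{3} \cdot 0 = 1 + 0 = 1$)
$I = 1$ ($I = \frac{1}{8 + \left(-1 + 2 \left(-3\right)\right)} = \frac{1}{8 - 7} = 1^{-1} = 1$)
$p{\left(x,l \right)} = \frac{1}{3}$ ($p{\left(x,l \right)} = \frac{1}{3} \cdot 1 = \frac{1}{3}$)
$\left(p{\left(g,r{\left(0 \right)} \right)} + q{\left(-7,1 \right)}\right)^{2} = \left(\frac{1}{3} + 1\right)^{2} = \left(\frac{4}{3}\right)^{2} = \frac{16}{9}$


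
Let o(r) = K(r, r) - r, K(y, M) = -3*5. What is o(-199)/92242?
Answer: 92/46121 ≈ 0.0019948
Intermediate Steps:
K(y, M) = -15
o(r) = -15 - r
o(-199)/92242 = (-15 - 1*(-199))/92242 = (-15 + 199)*(1/92242) = 184*(1/92242) = 92/46121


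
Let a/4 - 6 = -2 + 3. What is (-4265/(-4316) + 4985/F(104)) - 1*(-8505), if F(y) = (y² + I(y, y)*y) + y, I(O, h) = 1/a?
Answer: 107975328715/12693356 ≈ 8506.4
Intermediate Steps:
a = 28 (a = 24 + 4*(-2 + 3) = 24 + 4*1 = 24 + 4 = 28)
I(O, h) = 1/28
F(y) = y² + 29*y/28 (F(y) = (y² + y/28) + y = y² + 29*y/28)
(-4265/(-4316) + 4985/F(104)) - 1*(-8505) = (-4265/(-4316) + 4985/(((1/28)*104*(29 + 28*104)))) - 1*(-8505) = (-4265*(-1/4316) + 4985/(((1/28)*104*(29 + 2912)))) + 8505 = (4265/4316 + 4985/(((1/28)*104*2941))) + 8505 = (4265/4316 + 4985/(76466/7)) + 8505 = (4265/4316 + 4985*(7/76466)) + 8505 = (4265/4316 + 34895/76466) + 8505 = 18335935/12693356 + 8505 = 107975328715/12693356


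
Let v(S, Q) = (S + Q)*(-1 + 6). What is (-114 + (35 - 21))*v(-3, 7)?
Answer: -2000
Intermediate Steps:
v(S, Q) = 5*Q + 5*S (v(S, Q) = (Q + S)*5 = 5*Q + 5*S)
(-114 + (35 - 21))*v(-3, 7) = (-114 + (35 - 21))*(5*7 + 5*(-3)) = (-114 + 14)*(35 - 15) = -100*20 = -2000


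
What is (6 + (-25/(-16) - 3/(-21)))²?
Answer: 744769/12544 ≈ 59.373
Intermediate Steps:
(6 + (-25/(-16) - 3/(-21)))² = (6 + (-25*(-1/16) - 3*(-1/21)))² = (6 + (25/16 + ⅐))² = (6 + 191/112)² = (863/112)² = 744769/12544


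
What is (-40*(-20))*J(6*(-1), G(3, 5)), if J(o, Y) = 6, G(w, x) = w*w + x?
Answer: 4800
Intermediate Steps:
G(w, x) = x + w**2 (G(w, x) = w**2 + x = x + w**2)
(-40*(-20))*J(6*(-1), G(3, 5)) = -40*(-20)*6 = 800*6 = 4800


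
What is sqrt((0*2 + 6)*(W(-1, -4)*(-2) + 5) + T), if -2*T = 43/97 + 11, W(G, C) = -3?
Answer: sqrt(567159)/97 ≈ 7.7639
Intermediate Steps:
T = -555/97 (T = -(43/97 + 11)/2 = -1/2*1110/97 = -555/97 ≈ -5.7216)
sqrt((0*2 + 6)*(W(-1, -4)*(-2) + 5) + T) = sqrt((0*2 + 6)*(-3*(-2) + 5) - 555/97) = sqrt((0 + 6)*(6 + 5) - 555/97) = sqrt(6*11 - 555/97) = sqrt(66 - 555/97) = sqrt(5847/97) = sqrt(567159)/97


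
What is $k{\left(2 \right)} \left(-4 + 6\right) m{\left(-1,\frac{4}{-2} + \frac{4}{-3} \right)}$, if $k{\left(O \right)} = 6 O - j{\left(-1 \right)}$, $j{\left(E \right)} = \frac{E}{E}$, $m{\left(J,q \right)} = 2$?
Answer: $44$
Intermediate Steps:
$j{\left(E \right)} = 1$
$k{\left(O \right)} = -1 + 6 O$ ($k{\left(O \right)} = 6 O - 1 = -1 + 6 O$)
$k{\left(2 \right)} \left(-4 + 6\right) m{\left(-1,\frac{4}{-2} + \frac{4}{-3} \right)} = \left(-1 + 6 \cdot 2\right) \left(-4 + 6\right) 2 = \left(-1 + 12\right) 2 \cdot 2 = 11 \cdot 4 = 44$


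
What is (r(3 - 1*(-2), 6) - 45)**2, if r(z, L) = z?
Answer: 1600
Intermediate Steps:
(r(3 - 1*(-2), 6) - 45)**2 = ((3 - 1*(-2)) - 45)**2 = ((3 + 2) - 45)**2 = (5 - 45)**2 = (-40)**2 = 1600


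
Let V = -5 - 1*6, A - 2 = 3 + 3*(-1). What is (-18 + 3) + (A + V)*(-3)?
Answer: 12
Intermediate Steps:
A = 2 (A = 2 + (3 + 3*(-1)) = 2 + (3 - 3) = 2 + 0 = 2)
V = -11 (V = -5 - 6 = -11)
(-18 + 3) + (A + V)*(-3) = (-18 + 3) + (2 - 11)*(-3) = -15 - 9*(-3) = -15 + 27 = 12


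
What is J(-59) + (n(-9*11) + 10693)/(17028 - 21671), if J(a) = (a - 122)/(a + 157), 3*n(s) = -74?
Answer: -5657639/1365042 ≈ -4.1447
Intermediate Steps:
n(s) = -74/3 (n(s) = (⅓)*(-74) = -74/3)
J(a) = (-122 + a)/(157 + a)
J(-59) + (n(-9*11) + 10693)/(17028 - 21671) = (-122 - 59)/(157 - 59) + (-74/3 + 10693)/(17028 - 21671) = -181/98 + (32005/3)/(-4643) = (1/98)*(-181) + (32005/3)*(-1/4643) = -181/98 - 32005/13929 = -5657639/1365042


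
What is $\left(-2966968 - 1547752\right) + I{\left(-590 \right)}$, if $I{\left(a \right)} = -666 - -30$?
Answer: $-4515356$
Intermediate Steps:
$I{\left(a \right)} = -636$ ($I{\left(a \right)} = -666 + 30 = -636$)
$\left(-2966968 - 1547752\right) + I{\left(-590 \right)} = \left(-2966968 - 1547752\right) - 636 = -4514720 - 636 = -4515356$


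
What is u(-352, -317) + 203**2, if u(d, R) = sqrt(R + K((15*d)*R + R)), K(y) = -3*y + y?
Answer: 41209 + I*sqrt(3347203) ≈ 41209.0 + 1829.5*I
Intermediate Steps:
K(y) = -2*y
u(d, R) = sqrt(-R - 30*R*d) (u(d, R) = sqrt(R - 2*((15*d)*R + R)) = sqrt(R - 2*(15*R*d + R)) = sqrt(R - 2*(R + 15*R*d)) = sqrt(R + (-2*R - 30*R*d)) = sqrt(-R - 30*R*d))
u(-352, -317) + 203**2 = sqrt(-317*(-1 - 30*(-352))) + 203**2 = sqrt(-317*(-1 + 10560)) + 41209 = sqrt(-317*10559) + 41209 = sqrt(-3347203) + 41209 = I*sqrt(3347203) + 41209 = 41209 + I*sqrt(3347203)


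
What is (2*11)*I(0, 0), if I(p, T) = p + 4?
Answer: 88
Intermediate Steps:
I(p, T) = 4 + p
(2*11)*I(0, 0) = (2*11)*(4 + 0) = 22*4 = 88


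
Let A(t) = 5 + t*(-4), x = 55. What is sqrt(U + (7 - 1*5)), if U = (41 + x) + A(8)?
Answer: sqrt(71) ≈ 8.4261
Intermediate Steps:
A(t) = 5 - 4*t
U = 69 (U = (41 + 55) + (5 - 4*8) = 96 + (5 - 32) = 96 - 27 = 69)
sqrt(U + (7 - 1*5)) = sqrt(69 + (7 - 1*5)) = sqrt(69 + (7 - 5)) = sqrt(69 + 2) = sqrt(71)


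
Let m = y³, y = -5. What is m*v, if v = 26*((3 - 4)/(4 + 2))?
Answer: 1625/3 ≈ 541.67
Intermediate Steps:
m = -125 (m = (-5)³ = -125)
v = -13/3 (v = 26*(-1/6) = 26*(-1*⅙) = 26*(-⅙) = -13/3 ≈ -4.3333)
m*v = -125*(-13/3) = 1625/3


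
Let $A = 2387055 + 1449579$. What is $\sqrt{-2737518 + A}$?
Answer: $6 \sqrt{30531} \approx 1048.4$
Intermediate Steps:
$A = 3836634$
$\sqrt{-2737518 + A} = \sqrt{-2737518 + 3836634} = \sqrt{1099116} = 6 \sqrt{30531}$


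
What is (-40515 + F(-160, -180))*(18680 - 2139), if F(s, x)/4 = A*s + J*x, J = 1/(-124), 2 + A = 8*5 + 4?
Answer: -34555224165/31 ≈ -1.1147e+9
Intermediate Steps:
A = 42 (A = -2 + (8*5 + 4) = -2 + (40 + 4) = -2 + 44 = 42)
J = -1/124 ≈ -0.0080645
F(s, x) = 168*s - x/31 (F(s, x) = 4*(42*s - x/124) = 168*s - x/31)
(-40515 + F(-160, -180))*(18680 - 2139) = (-40515 + (168*(-160) - 1/31*(-180)))*(18680 - 2139) = (-40515 + (-26880 + 180/31))*16541 = (-40515 - 833100/31)*16541 = -2089065/31*16541 = -34555224165/31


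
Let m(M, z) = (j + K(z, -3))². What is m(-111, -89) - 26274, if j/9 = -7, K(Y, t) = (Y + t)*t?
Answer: 19095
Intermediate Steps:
K(Y, t) = t*(Y + t)
j = -63 (j = 9*(-7) = -63)
m(M, z) = (-54 - 3*z)² (m(M, z) = (-63 - 3*(z - 3))² = (-63 - 3*(-3 + z))² = (-63 + (9 - 3*z))² = (-54 - 3*z)²)
m(-111, -89) - 26274 = 9*(18 - 89)² - 26274 = 9*(-71)² - 26274 = 9*5041 - 26274 = 45369 - 26274 = 19095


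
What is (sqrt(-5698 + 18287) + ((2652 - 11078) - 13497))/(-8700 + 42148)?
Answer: -21923/33448 + sqrt(12589)/33448 ≈ -0.65208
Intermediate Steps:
(sqrt(-5698 + 18287) + ((2652 - 11078) - 13497))/(-8700 + 42148) = (sqrt(12589) + (-8426 - 13497))/33448 = (sqrt(12589) - 21923)*(1/33448) = (-21923 + sqrt(12589))*(1/33448) = -21923/33448 + sqrt(12589)/33448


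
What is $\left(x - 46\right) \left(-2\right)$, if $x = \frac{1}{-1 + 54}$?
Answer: $\frac{4874}{53} \approx 91.962$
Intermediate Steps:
$x = \frac{1}{53} \approx 0.018868$
$\left(x - 46\right) \left(-2\right) = \left(\frac{1}{53} - 46\right) \left(-2\right) = \left(- \frac{2437}{53}\right) \left(-2\right) = \frac{4874}{53}$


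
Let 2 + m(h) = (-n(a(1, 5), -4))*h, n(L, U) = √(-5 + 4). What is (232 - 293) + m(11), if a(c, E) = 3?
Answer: -63 - 11*I ≈ -63.0 - 11.0*I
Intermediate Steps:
n(L, U) = I (n(L, U) = √(-1) = I)
m(h) = -2 - I*h (m(h) = -2 + (-I)*h = -2 - I*h)
(232 - 293) + m(11) = (232 - 293) + (-2 - 1*I*11) = -61 + (-2 - 11*I) = -63 - 11*I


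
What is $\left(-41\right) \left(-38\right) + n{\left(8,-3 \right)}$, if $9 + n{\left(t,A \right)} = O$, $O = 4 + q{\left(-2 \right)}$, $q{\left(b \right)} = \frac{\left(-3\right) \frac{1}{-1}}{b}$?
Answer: $\frac{3103}{2} \approx 1551.5$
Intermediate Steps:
$q{\left(b \right)} = \frac{3}{b}$ ($q{\left(b \right)} = \frac{\left(-3\right) \left(-1\right)}{b} = \frac{3}{b}$)
$O = \frac{5}{2}$ ($O = 4 + \frac{3}{-2} = 4 + 3 \left(- \frac{1}{2}\right) = 4 - \frac{3}{2} = \frac{5}{2} \approx 2.5$)
$n{\left(t,A \right)} = - \frac{13}{2}$ ($n{\left(t,A \right)} = -9 + \frac{5}{2} = - \frac{13}{2}$)
$\left(-41\right) \left(-38\right) + n{\left(8,-3 \right)} = \left(-41\right) \left(-38\right) - \frac{13}{2} = 1558 - \frac{13}{2} = \frac{3103}{2}$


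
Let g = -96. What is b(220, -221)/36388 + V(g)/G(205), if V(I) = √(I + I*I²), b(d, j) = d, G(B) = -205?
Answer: 5/827 - 4*I*√55302/205 ≈ 0.006046 - 4.5886*I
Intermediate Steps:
V(I) = √(I + I³)
b(220, -221)/36388 + V(g)/G(205) = 220/36388 + √(-96 + (-96)³)/(-205) = 220*(1/36388) + √(-96 - 884736)*(-1/205) = 5/827 + √(-884832)*(-1/205) = 5/827 + (4*I*√55302)*(-1/205) = 5/827 - 4*I*√55302/205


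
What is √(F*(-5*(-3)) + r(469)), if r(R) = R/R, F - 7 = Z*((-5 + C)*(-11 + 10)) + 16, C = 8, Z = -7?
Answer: √661 ≈ 25.710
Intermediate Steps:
F = 44 (F = 7 + (-7*(-5 + 8)*(-11 + 10) + 16) = 7 + (-21*(-1) + 16) = 7 + (-7*(-3) + 16) = 7 + (21 + 16) = 7 + 37 = 44)
r(R) = 1
√(F*(-5*(-3)) + r(469)) = √(44*(-5*(-3)) + 1) = √(44*15 + 1) = √(660 + 1) = √661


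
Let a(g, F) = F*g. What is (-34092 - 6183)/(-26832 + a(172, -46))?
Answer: 40275/34744 ≈ 1.1592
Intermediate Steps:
(-34092 - 6183)/(-26832 + a(172, -46)) = (-34092 - 6183)/(-26832 - 46*172) = -40275/(-26832 - 7912) = -40275/(-34744) = -40275*(-1/34744) = 40275/34744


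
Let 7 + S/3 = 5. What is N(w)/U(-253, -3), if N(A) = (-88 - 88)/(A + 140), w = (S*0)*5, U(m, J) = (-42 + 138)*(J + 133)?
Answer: -11/109200 ≈ -0.00010073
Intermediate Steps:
S = -6 (S = -21 + 3*5 = -21 + 15 = -6)
U(m, J) = 12768 + 96*J (U(m, J) = 96*(133 + J) = 12768 + 96*J)
w = 0 (w = -6*0*5 = 0*5 = 0)
N(A) = -176/(140 + A)
N(w)/U(-253, -3) = (-176/(140 + 0))/(12768 + 96*(-3)) = (-176/140)/(12768 - 288) = -176*1/140/12480 = -44/35*1/12480 = -11/109200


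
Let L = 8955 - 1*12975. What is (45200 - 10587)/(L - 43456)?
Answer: -34613/47476 ≈ -0.72906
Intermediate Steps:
L = -4020 (L = 8955 - 12975 = -4020)
(45200 - 10587)/(L - 43456) = (45200 - 10587)/(-4020 - 43456) = 34613/(-47476) = 34613*(-1/47476) = -34613/47476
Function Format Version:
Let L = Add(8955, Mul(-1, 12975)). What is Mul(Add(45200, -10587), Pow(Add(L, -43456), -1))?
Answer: Rational(-34613, 47476) ≈ -0.72906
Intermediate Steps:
L = -4020 (L = Add(8955, -12975) = -4020)
Mul(Add(45200, -10587), Pow(Add(L, -43456), -1)) = Mul(Add(45200, -10587), Pow(Add(-4020, -43456), -1)) = Mul(34613, Pow(-47476, -1)) = Mul(34613, Rational(-1, 47476)) = Rational(-34613, 47476)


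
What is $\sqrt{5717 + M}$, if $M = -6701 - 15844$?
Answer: $2 i \sqrt{4207} \approx 129.72 i$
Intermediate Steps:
$M = -22545$
$\sqrt{5717 + M} = \sqrt{5717 - 22545} = \sqrt{-16828} = 2 i \sqrt{4207}$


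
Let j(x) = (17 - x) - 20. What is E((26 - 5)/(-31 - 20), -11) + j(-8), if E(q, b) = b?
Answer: -6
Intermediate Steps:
j(x) = -3 - x
E((26 - 5)/(-31 - 20), -11) + j(-8) = -11 + (-3 - 1*(-8)) = -11 + (-3 + 8) = -11 + 5 = -6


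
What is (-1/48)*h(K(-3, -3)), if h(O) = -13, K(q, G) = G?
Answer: 13/48 ≈ 0.27083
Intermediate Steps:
(-1/48)*h(K(-3, -3)) = -1/48*(-13) = 13/48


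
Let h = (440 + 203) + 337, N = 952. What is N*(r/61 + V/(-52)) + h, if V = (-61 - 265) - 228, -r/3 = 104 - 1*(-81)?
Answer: 1951432/793 ≈ 2460.8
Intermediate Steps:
r = -555 (r = -3*(104 - 1*(-81)) = -3*(104 + 81) = -3*185 = -555)
V = -554 (V = -326 - 228 = -554)
h = 980 (h = 643 + 337 = 980)
N*(r/61 + V/(-52)) + h = 952*(-555/61 - 554/(-52)) + 980 = 952*(-555*1/61 - 554*(-1/52)) + 980 = 952*(-555/61 + 277/26) + 980 = 952*(2467/1586) + 980 = 1174292/793 + 980 = 1951432/793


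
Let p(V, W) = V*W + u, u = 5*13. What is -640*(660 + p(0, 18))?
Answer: -464000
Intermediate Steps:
u = 65
p(V, W) = 65 + V*W (p(V, W) = V*W + 65 = 65 + V*W)
-640*(660 + p(0, 18)) = -640*(660 + (65 + 0*18)) = -640*(660 + (65 + 0)) = -640*(660 + 65) = -640*725 = -464000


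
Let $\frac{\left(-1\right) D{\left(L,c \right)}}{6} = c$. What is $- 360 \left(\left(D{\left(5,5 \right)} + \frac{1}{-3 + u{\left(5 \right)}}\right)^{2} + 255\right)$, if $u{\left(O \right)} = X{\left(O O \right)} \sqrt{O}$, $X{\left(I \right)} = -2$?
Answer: $- \frac{49609440}{121} - \frac{470880 \sqrt{5}}{121} \approx -4.187 \cdot 10^{5}$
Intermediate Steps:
$u{\left(O \right)} = - 2 \sqrt{O}$
$D{\left(L,c \right)} = - 6 c$
$- 360 \left(\left(D{\left(5,5 \right)} + \frac{1}{-3 + u{\left(5 \right)}}\right)^{2} + 255\right) = - 360 \left(\left(\left(-6\right) 5 + \frac{1}{-3 - 2 \sqrt{5}}\right)^{2} + 255\right) = - 360 \left(\left(-30 + \frac{1}{-3 - 2 \sqrt{5}}\right)^{2} + 255\right) = - 360 \left(255 + \left(-30 + \frac{1}{-3 - 2 \sqrt{5}}\right)^{2}\right) = -91800 - 360 \left(-30 + \frac{1}{-3 - 2 \sqrt{5}}\right)^{2}$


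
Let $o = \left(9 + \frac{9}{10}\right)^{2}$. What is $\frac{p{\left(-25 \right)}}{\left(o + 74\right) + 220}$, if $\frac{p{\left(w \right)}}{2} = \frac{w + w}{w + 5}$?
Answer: $\frac{500}{39201} \approx 0.012755$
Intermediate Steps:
$o = \frac{9801}{100}$ ($o = \left(9 + 9 \cdot \frac{1}{10}\right)^{2} = \left(9 + \frac{9}{10}\right)^{2} = \left(\frac{99}{10}\right)^{2} = \frac{9801}{100} \approx 98.01$)
$p{\left(w \right)} = \frac{4 w}{5 + w}$ ($p{\left(w \right)} = 2 \frac{w + w}{w + 5} = 2 \frac{2 w}{5 + w} = \frac{4 w}{5 + w}$)
$\frac{p{\left(-25 \right)}}{\left(o + 74\right) + 220} = \frac{4 \left(-25\right) \frac{1}{5 - 25}}{\left(\frac{9801}{100} + 74\right) + 220} = \frac{4 \left(-25\right) \frac{1}{-20}}{\frac{17201}{100} + 220} = \frac{4 \left(-25\right) \left(- \frac{1}{20}\right)}{\frac{39201}{100}} = 5 \cdot \frac{100}{39201} = \frac{500}{39201}$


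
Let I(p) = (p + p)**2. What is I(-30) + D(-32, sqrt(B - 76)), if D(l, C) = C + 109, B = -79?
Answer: 3709 + I*sqrt(155) ≈ 3709.0 + 12.45*I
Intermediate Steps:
D(l, C) = 109 + C
I(p) = 4*p**2 (I(p) = (2*p)**2 = 4*p**2)
I(-30) + D(-32, sqrt(B - 76)) = 4*(-30)**2 + (109 + sqrt(-79 - 76)) = 4*900 + (109 + sqrt(-155)) = 3600 + (109 + I*sqrt(155)) = 3709 + I*sqrt(155)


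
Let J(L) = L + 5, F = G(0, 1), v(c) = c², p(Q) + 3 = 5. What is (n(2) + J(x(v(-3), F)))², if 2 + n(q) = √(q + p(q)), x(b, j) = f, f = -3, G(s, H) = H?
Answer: 4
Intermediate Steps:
p(Q) = 2 (p(Q) = -3 + 5 = 2)
F = 1
x(b, j) = -3
J(L) = 5 + L
n(q) = -2 + √(2 + q) (n(q) = -2 + √(q + 2) = -2 + √(2 + q))
(n(2) + J(x(v(-3), F)))² = ((-2 + √(2 + 2)) + (5 - 3))² = ((-2 + √4) + 2)² = ((-2 + 2) + 2)² = (0 + 2)² = 2² = 4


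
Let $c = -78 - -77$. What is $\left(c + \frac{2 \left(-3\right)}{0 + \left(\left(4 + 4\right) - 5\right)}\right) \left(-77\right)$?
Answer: $231$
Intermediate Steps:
$c = -1$ ($c = -78 + 77 = -1$)
$\left(c + \frac{2 \left(-3\right)}{0 + \left(\left(4 + 4\right) - 5\right)}\right) \left(-77\right) = \left(-1 + \frac{2 \left(-3\right)}{0 + \left(\left(4 + 4\right) - 5\right)}\right) \left(-77\right) = \left(-1 - \frac{6}{0 + \left(8 - 5\right)}\right) \left(-77\right) = \left(-1 - \frac{6}{0 + 3}\right) \left(-77\right) = \left(-1 - \frac{6}{3}\right) \left(-77\right) = \left(-1 - 2\right) \left(-77\right) = \left(-3\right) \left(-77\right) = 231$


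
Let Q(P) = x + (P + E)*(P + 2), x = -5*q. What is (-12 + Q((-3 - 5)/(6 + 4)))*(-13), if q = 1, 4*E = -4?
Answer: 6227/25 ≈ 249.08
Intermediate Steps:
E = -1 (E = (1/4)*(-4) = -1)
x = -5 (x = -5*1 = -5)
Q(P) = -5 + (-1 + P)*(2 + P) (Q(P) = -5 + (P - 1)*(P + 2) = -5 + (-1 + P)*(2 + P))
(-12 + Q((-3 - 5)/(6 + 4)))*(-13) = (-12 + (-7 + (-3 - 5)/(6 + 4) + ((-3 - 5)/(6 + 4))**2))*(-13) = (-12 + (-7 - 8/10 + (-8/10)**2))*(-13) = (-12 + (-7 - 8*1/10 + (-8*1/10)**2))*(-13) = (-12 + (-7 - 4/5 + (-4/5)**2))*(-13) = (-12 + (-7 - 4/5 + 16/25))*(-13) = (-12 - 179/25)*(-13) = -479/25*(-13) = 6227/25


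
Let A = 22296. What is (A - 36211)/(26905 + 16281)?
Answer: -1265/3926 ≈ -0.32221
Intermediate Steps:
(A - 36211)/(26905 + 16281) = (22296 - 36211)/(26905 + 16281) = -13915/43186 = -13915*1/43186 = -1265/3926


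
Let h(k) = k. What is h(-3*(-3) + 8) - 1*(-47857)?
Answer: 47874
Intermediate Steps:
h(-3*(-3) + 8) - 1*(-47857) = (-3*(-3) + 8) - 1*(-47857) = (9 + 8) + 47857 = 17 + 47857 = 47874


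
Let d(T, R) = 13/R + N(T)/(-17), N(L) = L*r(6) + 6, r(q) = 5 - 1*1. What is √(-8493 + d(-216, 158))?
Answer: I*√60908845318/2686 ≈ 91.883*I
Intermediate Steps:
r(q) = 4 (r(q) = 5 - 1 = 4)
N(L) = 6 + 4*L (N(L) = L*4 + 6 = 4*L + 6 = 6 + 4*L)
d(T, R) = -6/17 + 13/R - 4*T/17 (d(T, R) = 13/R + (6 + 4*T)/(-17) = 13/R + (6 + 4*T)*(-1/17) = 13/R + (-6/17 - 4*T/17) = -6/17 + 13/R - 4*T/17)
√(-8493 + d(-216, 158)) = √(-8493 + (-6/17 + 13/158 - 4/17*(-216))) = √(-8493 + (-6/17 + 13*(1/158) + 864/17)) = √(-8493 + (-6/17 + 13/158 + 864/17)) = √(-8493 + 135785/2686) = √(-22676413/2686) = I*√60908845318/2686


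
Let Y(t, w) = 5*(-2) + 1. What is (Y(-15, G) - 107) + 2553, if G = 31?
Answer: 2437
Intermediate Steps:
Y(t, w) = -9 (Y(t, w) = -10 + 1 = -9)
(Y(-15, G) - 107) + 2553 = (-9 - 107) + 2553 = -116 + 2553 = 2437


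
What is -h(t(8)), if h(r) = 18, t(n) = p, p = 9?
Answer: -18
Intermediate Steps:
t(n) = 9
-h(t(8)) = -1*18 = -18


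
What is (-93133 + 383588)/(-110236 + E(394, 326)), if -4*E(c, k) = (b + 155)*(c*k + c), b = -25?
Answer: -290455/4297471 ≈ -0.067587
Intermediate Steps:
E(c, k) = -65*c/2 - 65*c*k/2 (E(c, k) = -(-25 + 155)*(c*k + c)/4 = -65*(c + c*k)/2 = -(130*c + 130*c*k)/4 = -65*c/2 - 65*c*k/2)
(-93133 + 383588)/(-110236 + E(394, 326)) = (-93133 + 383588)/(-110236 - 65/2*394*(1 + 326)) = 290455/(-110236 - 65/2*394*327) = 290455/(-110236 - 4187235) = 290455/(-4297471) = 290455*(-1/4297471) = -290455/4297471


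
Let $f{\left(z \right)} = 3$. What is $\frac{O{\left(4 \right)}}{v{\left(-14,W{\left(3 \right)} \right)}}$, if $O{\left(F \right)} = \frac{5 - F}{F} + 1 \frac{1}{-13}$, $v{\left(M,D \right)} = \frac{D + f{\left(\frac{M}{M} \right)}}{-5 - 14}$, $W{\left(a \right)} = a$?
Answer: $- \frac{57}{104} \approx -0.54808$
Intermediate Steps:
$v{\left(M,D \right)} = - \frac{3}{19} - \frac{D}{19}$ ($v{\left(M,D \right)} = \frac{D + 3}{-5 - 14} = \frac{3 + D}{-19} = \left(3 + D\right) \left(- \frac{1}{19}\right) = - \frac{3}{19} - \frac{D}{19}$)
$O{\left(F \right)} = - \frac{1}{13} + \frac{5 - F}{F}$ ($O{\left(F \right)} = \frac{5 - F}{F} + 1 \left(- \frac{1}{13}\right) = \frac{5 - F}{F} - \frac{1}{13} = - \frac{1}{13} + \frac{5 - F}{F}$)
$\frac{O{\left(4 \right)}}{v{\left(-14,W{\left(3 \right)} \right)}} = \frac{- \frac{14}{13} + \frac{5}{4}}{- \frac{3}{19} - \frac{3}{19}} = \frac{- \frac{14}{13} + 5 \cdot \frac{1}{4}}{- \frac{3}{19} - \frac{3}{19}} = \frac{- \frac{14}{13} + \frac{5}{4}}{- \frac{6}{19}} = \frac{9}{52} \left(- \frac{19}{6}\right) = - \frac{57}{104}$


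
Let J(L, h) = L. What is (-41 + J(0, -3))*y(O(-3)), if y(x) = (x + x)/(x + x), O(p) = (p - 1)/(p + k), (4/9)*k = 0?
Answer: -41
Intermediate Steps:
k = 0 (k = (9/4)*0 = 0)
O(p) = (-1 + p)/p (O(p) = (p - 1)/(p + 0) = (-1 + p)/p)
y(x) = 1 (y(x) = (2*x)/((2*x)) = (2*x)*(1/(2*x)) = 1)
(-41 + J(0, -3))*y(O(-3)) = (-41 + 0)*1 = -41*1 = -41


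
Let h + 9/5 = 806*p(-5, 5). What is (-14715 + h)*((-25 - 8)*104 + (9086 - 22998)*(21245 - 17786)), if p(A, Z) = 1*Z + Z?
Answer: 320358766272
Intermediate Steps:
p(A, Z) = 2*Z (p(A, Z) = Z + Z = 2*Z)
h = 40291/5 (h = -9/5 + 806*(2*5) = -9/5 + 806*10 = -9/5 + 8060 = 40291/5 ≈ 8058.2)
(-14715 + h)*((-25 - 8)*104 + (9086 - 22998)*(21245 - 17786)) = (-14715 + 40291/5)*((-25 - 8)*104 + (9086 - 22998)*(21245 - 17786)) = -33284*(-33*104 - 13912*3459)/5 = -33284*(-3432 - 48121608)/5 = -33284/5*(-48125040) = 320358766272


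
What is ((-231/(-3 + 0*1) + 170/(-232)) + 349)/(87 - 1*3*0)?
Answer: 49331/10092 ≈ 4.8881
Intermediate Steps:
((-231/(-3 + 0*1) + 170/(-232)) + 349)/(87 - 1*3*0) = ((-231/(-3 + 0) + 170*(-1/232)) + 349)/(87 - 3*0) = ((-231/(-3) - 85/116) + 349)/(87 + 0) = ((-231*(-⅓) - 85/116) + 349)/87 = ((77 - 85/116) + 349)/87 = (8847/116 + 349)/87 = (1/87)*(49331/116) = 49331/10092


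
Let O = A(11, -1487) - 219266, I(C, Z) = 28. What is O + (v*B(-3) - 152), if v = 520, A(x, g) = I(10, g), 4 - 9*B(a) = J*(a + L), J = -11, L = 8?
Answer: -1943830/9 ≈ -2.1598e+5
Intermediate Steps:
B(a) = 92/9 + 11*a/9 (B(a) = 4/9 - (-11)*(a + 8)/9 = 4/9 - (-11)*(8 + a)/9 = 4/9 - (-88 - 11*a)/9 = 4/9 + (88/9 + 11*a/9) = 92/9 + 11*a/9)
A(x, g) = 28
O = -219238 (O = 28 - 219266 = -219238)
O + (v*B(-3) - 152) = -219238 + (520*(92/9 + (11/9)*(-3)) - 152) = -219238 + (520*(92/9 - 11/3) - 152) = -219238 + (520*(59/9) - 152) = -219238 + (30680/9 - 152) = -219238 + 29312/9 = -1943830/9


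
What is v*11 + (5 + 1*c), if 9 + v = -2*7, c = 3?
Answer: -245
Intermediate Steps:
v = -23 (v = -9 - 2*7 = -9 - 14 = -23)
v*11 + (5 + 1*c) = -23*11 + (5 + 1*3) = -253 + (5 + 3) = -253 + 8 = -245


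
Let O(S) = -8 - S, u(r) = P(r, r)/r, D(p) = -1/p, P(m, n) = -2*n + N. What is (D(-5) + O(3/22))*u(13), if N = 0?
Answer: 873/55 ≈ 15.873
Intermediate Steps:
P(m, n) = -2*n (P(m, n) = -2*n + 0 = -2*n)
u(r) = -2 (u(r) = (-2*r)/r = -2)
(D(-5) + O(3/22))*u(13) = (-1/(-5) + (-8 - 3/22))*(-2) = (-1*(-⅕) + (-8 - 3/22))*(-2) = (⅕ + (-8 - 1*3/22))*(-2) = (⅕ + (-8 - 3/22))*(-2) = (⅕ - 179/22)*(-2) = -873/110*(-2) = 873/55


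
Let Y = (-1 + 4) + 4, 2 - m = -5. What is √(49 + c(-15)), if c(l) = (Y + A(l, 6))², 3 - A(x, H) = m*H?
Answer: √1073 ≈ 32.757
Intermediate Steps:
m = 7 (m = 2 - 1*(-5) = 2 + 5 = 7)
A(x, H) = 3 - 7*H
Y = 7 (Y = 3 + 4 = 7)
c(l) = 1024 (c(l) = (7 + (3 - 7*6))² = (7 + (3 - 42))² = (7 - 39)² = (-32)² = 1024)
√(49 + c(-15)) = √(49 + 1024) = √1073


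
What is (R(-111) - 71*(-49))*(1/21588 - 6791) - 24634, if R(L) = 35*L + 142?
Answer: 3180973788/1799 ≈ 1.7682e+6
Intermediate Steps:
R(L) = 142 + 35*L
(R(-111) - 71*(-49))*(1/21588 - 6791) - 24634 = ((142 + 35*(-111)) - 71*(-49))*(1/21588 - 6791) - 24634 = ((142 - 3885) + 3479)*(1/21588 - 6791) - 24634 = (-3743 + 3479)*(-146604107/21588) - 24634 = -264*(-146604107/21588) - 24634 = 3225290354/1799 - 24634 = 3180973788/1799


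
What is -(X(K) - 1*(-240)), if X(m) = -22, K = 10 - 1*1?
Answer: -218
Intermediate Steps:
K = 9 (K = 10 - 1 = 9)
-(X(K) - 1*(-240)) = -(-22 - 1*(-240)) = -(-22 + 240) = -1*218 = -218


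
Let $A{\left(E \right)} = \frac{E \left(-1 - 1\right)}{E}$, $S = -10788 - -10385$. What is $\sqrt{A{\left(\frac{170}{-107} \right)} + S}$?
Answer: $9 i \sqrt{5} \approx 20.125 i$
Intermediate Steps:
$S = -403$ ($S = -10788 + 10385 = -403$)
$A{\left(E \right)} = -2$ ($A{\left(E \right)} = \frac{E \left(-2\right)}{E} = \frac{\left(-2\right) E}{E} = -2$)
$\sqrt{A{\left(\frac{170}{-107} \right)} + S} = \sqrt{-2 - 403} = \sqrt{-405} = 9 i \sqrt{5}$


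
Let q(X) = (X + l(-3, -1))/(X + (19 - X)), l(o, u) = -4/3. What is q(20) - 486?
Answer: -27646/57 ≈ -485.02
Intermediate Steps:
l(o, u) = -4/3 (l(o, u) = -4*⅓ = -4/3)
q(X) = -4/57 + X/19 (q(X) = (X - 4/3)/(X + (19 - X)) = (-4/3 + X)/19 = (-4/3 + X)*(1/19) = -4/57 + X/19)
q(20) - 486 = (-4/57 + (1/19)*20) - 486 = (-4/57 + 20/19) - 486 = 56/57 - 486 = -27646/57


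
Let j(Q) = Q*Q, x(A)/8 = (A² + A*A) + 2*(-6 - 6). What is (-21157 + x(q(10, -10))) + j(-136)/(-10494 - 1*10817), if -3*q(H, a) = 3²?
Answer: -451918251/21311 ≈ -21206.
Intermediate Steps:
q(H, a) = -3 (q(H, a) = -⅓*3² = -⅓*9 = -3)
x(A) = -192 + 16*A² (x(A) = 8*((A² + A*A) + 2*(-6 - 6)) = 8*((A² + A²) + 2*(-12)) = 8*(2*A² - 24) = 8*(-24 + 2*A²) = -192 + 16*A²)
j(Q) = Q²
(-21157 + x(q(10, -10))) + j(-136)/(-10494 - 1*10817) = (-21157 + (-192 + 16*(-3)²)) + (-136)²/(-10494 - 1*10817) = (-21157 + (-192 + 16*9)) + 18496/(-10494 - 10817) = (-21157 + (-192 + 144)) + 18496/(-21311) = (-21157 - 48) + 18496*(-1/21311) = -21205 - 18496/21311 = -451918251/21311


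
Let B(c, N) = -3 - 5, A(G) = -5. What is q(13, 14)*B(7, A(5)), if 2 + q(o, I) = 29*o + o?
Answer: -3104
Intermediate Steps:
B(c, N) = -8
q(o, I) = -2 + 30*o (q(o, I) = -2 + (29*o + o) = -2 + 30*o)
q(13, 14)*B(7, A(5)) = (-2 + 30*13)*(-8) = (-2 + 390)*(-8) = 388*(-8) = -3104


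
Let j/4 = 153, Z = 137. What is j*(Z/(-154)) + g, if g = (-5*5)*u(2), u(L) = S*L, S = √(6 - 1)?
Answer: -41922/77 - 50*√5 ≈ -656.25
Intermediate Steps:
j = 612 (j = 4*153 = 612)
S = √5 ≈ 2.2361
u(L) = L*√5 (u(L) = √5*L = L*√5)
g = -50*√5 (g = (-5*5)*(2*√5) = -50*√5 ≈ -111.80)
j*(Z/(-154)) + g = 612*(137/(-154)) - 50*√5 = 612*(137*(-1/154)) - 50*√5 = 612*(-137/154) - 50*√5 = -41922/77 - 50*√5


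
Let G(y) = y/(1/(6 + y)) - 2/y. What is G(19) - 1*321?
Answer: 2924/19 ≈ 153.89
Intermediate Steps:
G(y) = -2/y + y*(6 + y) (G(y) = y*(6 + y) - 2/y = -2/y + y*(6 + y))
G(19) - 1*321 = (-2 + 19**2*(6 + 19))/19 - 1*321 = (-2 + 361*25)/19 - 321 = (-2 + 9025)/19 - 321 = (1/19)*9023 - 321 = 9023/19 - 321 = 2924/19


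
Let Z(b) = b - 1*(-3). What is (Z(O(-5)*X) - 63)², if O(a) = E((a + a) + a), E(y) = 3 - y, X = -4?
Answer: 17424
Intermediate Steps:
O(a) = 3 - 3*a (O(a) = 3 - ((a + a) + a) = 3 - (2*a + a) = 3 - 3*a)
Z(b) = 3 + b (Z(b) = b + 3 = 3 + b)
(Z(O(-5)*X) - 63)² = ((3 + (3 - 3*(-5))*(-4)) - 63)² = ((3 + (3 + 15)*(-4)) - 63)² = ((3 + 18*(-4)) - 63)² = ((3 - 72) - 63)² = (-69 - 63)² = (-132)² = 17424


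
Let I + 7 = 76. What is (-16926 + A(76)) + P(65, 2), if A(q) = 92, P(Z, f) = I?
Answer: -16765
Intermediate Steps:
I = 69 (I = -7 + 76 = 69)
P(Z, f) = 69
(-16926 + A(76)) + P(65, 2) = (-16926 + 92) + 69 = -16834 + 69 = -16765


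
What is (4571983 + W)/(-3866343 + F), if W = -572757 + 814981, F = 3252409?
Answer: -4814207/613934 ≈ -7.8416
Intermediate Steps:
W = 242224
(4571983 + W)/(-3866343 + F) = (4571983 + 242224)/(-3866343 + 3252409) = 4814207/(-613934) = 4814207*(-1/613934) = -4814207/613934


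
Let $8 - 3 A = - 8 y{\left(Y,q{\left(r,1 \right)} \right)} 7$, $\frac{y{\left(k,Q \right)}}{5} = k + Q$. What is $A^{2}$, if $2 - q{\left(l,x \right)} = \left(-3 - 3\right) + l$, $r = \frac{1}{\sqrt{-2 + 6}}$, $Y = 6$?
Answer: $\frac{14348944}{9} \approx 1.5943 \cdot 10^{6}$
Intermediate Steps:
$r = \frac{1}{2}$ ($r = \frac{1}{\sqrt{4}} = \frac{1}{2} \approx 0.5$)
$q{\left(l,x \right)} = 8 - l$ ($q{\left(l,x \right)} = 2 - \left(\left(-3 - 3\right) + l\right) = 2 - \left(-6 + l\right) = 8 - l$)
$y{\left(k,Q \right)} = 5 Q + 5 k$ ($y{\left(k,Q \right)} = 5 \left(k + Q\right) = 5 \left(Q + k\right) = 5 Q + 5 k$)
$A = \frac{3788}{3}$ ($A = \frac{8}{3} - \frac{- 8 \left(5 \left(8 - \frac{1}{2}\right) + 5 \cdot 6\right) 7}{3} = \frac{8}{3} - \frac{- 8 \left(5 \left(8 - \frac{1}{2}\right) + 30\right) 7}{3} = \frac{8}{3} - \frac{- 8 \left(5 \cdot \frac{15}{2} + 30\right) 7}{3} = \frac{8}{3} - \frac{- 8 \left(\frac{75}{2} + 30\right) 7}{3} = \frac{8}{3} - \frac{\left(-8\right) \frac{135}{2} \cdot 7}{3} = \frac{8}{3} - \frac{\left(-540\right) 7}{3} = \frac{8}{3} - -1260 = \frac{8}{3} + 1260 = \frac{3788}{3} \approx 1262.7$)
$A^{2} = \left(\frac{3788}{3}\right)^{2} = \frac{14348944}{9}$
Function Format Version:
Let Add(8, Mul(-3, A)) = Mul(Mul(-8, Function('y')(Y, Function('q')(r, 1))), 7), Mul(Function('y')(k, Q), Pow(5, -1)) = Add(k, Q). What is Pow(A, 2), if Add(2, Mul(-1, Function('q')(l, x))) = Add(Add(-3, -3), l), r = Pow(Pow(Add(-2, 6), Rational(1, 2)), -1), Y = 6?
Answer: Rational(14348944, 9) ≈ 1.5943e+6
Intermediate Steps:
r = Rational(1, 2) (r = Pow(Pow(4, Rational(1, 2)), -1) = Pow(2, -1) = Rational(1, 2) ≈ 0.50000)
Function('q')(l, x) = Add(8, Mul(-1, l)) (Function('q')(l, x) = Add(2, Mul(-1, Add(Add(-3, -3), l))) = Add(2, Mul(-1, Add(-6, l))) = Add(2, Add(6, Mul(-1, l))) = Add(8, Mul(-1, l)))
Function('y')(k, Q) = Add(Mul(5, Q), Mul(5, k)) (Function('y')(k, Q) = Mul(5, Add(k, Q)) = Mul(5, Add(Q, k)) = Add(Mul(5, Q), Mul(5, k)))
A = Rational(3788, 3) (A = Add(Rational(8, 3), Mul(Rational(-1, 3), Mul(Mul(-8, Add(Mul(5, Add(8, Mul(-1, Rational(1, 2)))), Mul(5, 6))), 7))) = Add(Rational(8, 3), Mul(Rational(-1, 3), Mul(Mul(-8, Add(Mul(5, Add(8, Rational(-1, 2))), 30)), 7))) = Add(Rational(8, 3), Mul(Rational(-1, 3), Mul(Mul(-8, Add(Mul(5, Rational(15, 2)), 30)), 7))) = Add(Rational(8, 3), Mul(Rational(-1, 3), Mul(Mul(-8, Add(Rational(75, 2), 30)), 7))) = Add(Rational(8, 3), Mul(Rational(-1, 3), Mul(Mul(-8, Rational(135, 2)), 7))) = Add(Rational(8, 3), Mul(Rational(-1, 3), Mul(-540, 7))) = Add(Rational(8, 3), Mul(Rational(-1, 3), -3780)) = Add(Rational(8, 3), 1260) = Rational(3788, 3) ≈ 1262.7)
Pow(A, 2) = Pow(Rational(3788, 3), 2) = Rational(14348944, 9)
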